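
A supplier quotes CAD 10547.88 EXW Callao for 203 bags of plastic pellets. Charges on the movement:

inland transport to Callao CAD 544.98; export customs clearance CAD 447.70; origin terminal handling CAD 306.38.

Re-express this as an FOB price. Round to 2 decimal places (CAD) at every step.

From EXW to FOB, the seller additionally bears: inland to port, export clearance, origin terminal.
FOB price = 10547.88 + 544.98 + 447.70 + 306.38 = 11846.94

FOB price: CAD 11846.94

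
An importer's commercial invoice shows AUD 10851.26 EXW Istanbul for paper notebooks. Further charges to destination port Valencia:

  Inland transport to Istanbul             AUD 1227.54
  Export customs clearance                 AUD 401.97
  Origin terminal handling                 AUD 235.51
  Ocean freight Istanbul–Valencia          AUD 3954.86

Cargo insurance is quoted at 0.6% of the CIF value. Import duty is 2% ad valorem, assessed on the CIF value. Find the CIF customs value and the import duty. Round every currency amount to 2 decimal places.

Let C be the CIF value. C = EXW price + pre-shipment costs + freight + 0.6% × C
C − 0.6% × C = 10851.26 + 1227.54 + 401.97 + 235.51 + 3954.86
0.994 × C = 16671.14
C = 16671.14 / 0.994 = 16771.77
Insurance premium = 0.6% × 16771.77 = 100.63
Import duty = 16771.77 × 2% = 335.44

CIF value: AUD 16771.77; import duty: AUD 335.44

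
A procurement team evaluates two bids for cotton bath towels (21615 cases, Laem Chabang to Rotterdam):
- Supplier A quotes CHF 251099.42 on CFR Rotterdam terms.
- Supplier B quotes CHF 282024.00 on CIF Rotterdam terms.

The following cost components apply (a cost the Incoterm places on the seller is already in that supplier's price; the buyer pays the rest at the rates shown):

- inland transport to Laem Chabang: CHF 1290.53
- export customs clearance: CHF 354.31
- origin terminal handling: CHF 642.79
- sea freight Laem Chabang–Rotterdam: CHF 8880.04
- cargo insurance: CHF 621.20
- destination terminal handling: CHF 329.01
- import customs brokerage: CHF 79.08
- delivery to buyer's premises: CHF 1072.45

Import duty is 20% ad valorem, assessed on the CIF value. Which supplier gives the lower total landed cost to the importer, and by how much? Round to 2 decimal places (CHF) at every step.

Supplier A (CFR):
CIF value = CFR price + insurance = 251099.42 + 621.20 = 251720.62
Import duty = 251720.62 × 20% = 50344.12
Buyer bears (A): 621.20 + 329.01 + 79.08 + 1072.45 = 2101.74
Landed cost (A) = invoice 251099.42 + 2101.74 + duty 50344.12 = 303545.28
Supplier B (CIF):
The CIF price already equals the CIF value: 282024.00
Import duty = 282024.00 × 20% = 56404.80
Buyer bears (B): 329.01 + 79.08 + 1072.45 = 1480.54
Landed cost (B) = invoice 282024.00 + 1480.54 + duty 56404.80 = 339909.34
Difference = |303545.28 − 339909.34| = 36364.06

Supplier A is cheaper by CHF 36364.06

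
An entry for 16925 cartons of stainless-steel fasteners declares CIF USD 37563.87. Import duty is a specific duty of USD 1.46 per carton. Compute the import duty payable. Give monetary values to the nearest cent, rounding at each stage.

Import duty: USD 24710.50

Import duty = 16925 × 1.46 = 24710.50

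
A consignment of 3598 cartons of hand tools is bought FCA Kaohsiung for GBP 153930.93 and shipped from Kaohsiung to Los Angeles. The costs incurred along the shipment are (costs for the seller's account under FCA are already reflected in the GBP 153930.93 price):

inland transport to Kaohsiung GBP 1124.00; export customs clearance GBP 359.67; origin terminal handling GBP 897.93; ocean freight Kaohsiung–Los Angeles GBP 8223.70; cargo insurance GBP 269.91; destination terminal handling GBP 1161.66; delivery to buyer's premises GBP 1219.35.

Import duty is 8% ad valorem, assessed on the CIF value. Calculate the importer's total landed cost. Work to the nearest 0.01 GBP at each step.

FCA: the seller delivers export-cleared goods to the carrier; the buyer bears costs from that point.
Already in the invoice (seller's account under FCA): inland to port, export clearance — exclude.
CIF value = FCA price + origin terminal + freight + insurance = 153930.93 + 897.93 + 8223.70 + 269.91 = 163322.47
Import duty = 163322.47 × 8% = 13065.80
Buyer bears: origin terminal 897.93 + freight 8223.70 + insurance 269.91 + destination terminal 1161.66 + delivery 1219.35 + duty 13065.80 = 24838.35
Landed cost = invoice 153930.93 + 24838.35 = 178769.28

Total landed cost: GBP 178769.28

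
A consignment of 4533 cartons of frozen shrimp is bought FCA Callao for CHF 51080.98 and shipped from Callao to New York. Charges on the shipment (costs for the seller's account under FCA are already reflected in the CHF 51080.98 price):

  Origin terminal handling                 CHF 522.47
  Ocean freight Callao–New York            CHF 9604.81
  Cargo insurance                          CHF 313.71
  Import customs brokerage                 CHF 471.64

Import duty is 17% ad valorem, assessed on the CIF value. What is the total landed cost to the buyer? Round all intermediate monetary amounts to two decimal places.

FCA: the seller delivers export-cleared goods to the carrier; the buyer bears costs from that point.
CIF value = FCA price + origin terminal + freight + insurance = 51080.98 + 522.47 + 9604.81 + 313.71 = 61521.97
Import duty = 61521.97 × 17% = 10458.73
Buyer bears: origin terminal 522.47 + freight 9604.81 + insurance 313.71 + brokerage 471.64 + duty 10458.73 = 21371.36
Landed cost = invoice 51080.98 + 21371.36 = 72452.34

Total landed cost: CHF 72452.34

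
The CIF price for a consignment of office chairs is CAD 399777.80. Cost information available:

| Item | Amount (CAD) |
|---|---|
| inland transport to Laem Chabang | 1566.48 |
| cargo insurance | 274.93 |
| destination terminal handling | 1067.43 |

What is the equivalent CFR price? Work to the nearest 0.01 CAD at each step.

CFR price: CAD 399502.87

Not relevant to the conversion: inland to port — on the seller under both CIF and CFR; already in the CIF price and stays in the CFR price. destination terminal — on the buyer under both terms; not part of either seller's price.
From CIF to CFR, the seller no longer bears: insurance.
CFR price = 399777.80 − 274.93 = 399502.87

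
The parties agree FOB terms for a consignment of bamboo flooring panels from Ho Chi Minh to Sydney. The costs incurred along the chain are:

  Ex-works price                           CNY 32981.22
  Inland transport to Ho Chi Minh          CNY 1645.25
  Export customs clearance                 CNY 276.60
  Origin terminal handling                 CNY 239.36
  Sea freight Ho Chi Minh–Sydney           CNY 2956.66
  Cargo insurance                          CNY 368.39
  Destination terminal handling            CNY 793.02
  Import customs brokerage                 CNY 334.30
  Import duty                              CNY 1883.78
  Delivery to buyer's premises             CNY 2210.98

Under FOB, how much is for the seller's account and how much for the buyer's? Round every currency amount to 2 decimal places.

Seller: CNY 35142.43; buyer: CNY 8547.13

FOB: the seller bears costs until goods are on board at the origin port; the buyer bears freight, insurance and all costs thereafter.
Seller's account: goods 32981.22 + inland to port 1645.25 + export clearance 276.60 + origin terminal 239.36 = 35142.43
Buyer's account: freight 2956.66 + insurance 368.39 + destination terminal 793.02 + brokerage 334.30 + duty 1883.78 + delivery 2210.98 = 8547.13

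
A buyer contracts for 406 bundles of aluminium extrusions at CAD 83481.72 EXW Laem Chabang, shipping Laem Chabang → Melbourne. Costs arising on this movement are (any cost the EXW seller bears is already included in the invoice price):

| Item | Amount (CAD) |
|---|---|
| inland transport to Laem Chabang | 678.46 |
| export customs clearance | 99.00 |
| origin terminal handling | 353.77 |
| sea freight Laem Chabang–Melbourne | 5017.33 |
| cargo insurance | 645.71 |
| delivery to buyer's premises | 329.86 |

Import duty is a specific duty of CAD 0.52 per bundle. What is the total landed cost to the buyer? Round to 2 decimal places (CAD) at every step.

Total landed cost: CAD 90816.97

EXW: the seller makes goods available at their premises; the buyer bears all onward costs.
CIF value = EXW price + inland to port + export clearance + origin terminal + freight + insurance = 83481.72 + 678.46 + 99.00 + 353.77 + 5017.33 + 645.71 = 90275.99
Import duty = 406 × 0.52 = 211.12
Buyer bears: inland to port 678.46 + export clearance 99.00 + origin terminal 353.77 + freight 5017.33 + insurance 645.71 + delivery 329.86 + duty 211.12 = 7335.25
Landed cost = invoice 83481.72 + 7335.25 = 90816.97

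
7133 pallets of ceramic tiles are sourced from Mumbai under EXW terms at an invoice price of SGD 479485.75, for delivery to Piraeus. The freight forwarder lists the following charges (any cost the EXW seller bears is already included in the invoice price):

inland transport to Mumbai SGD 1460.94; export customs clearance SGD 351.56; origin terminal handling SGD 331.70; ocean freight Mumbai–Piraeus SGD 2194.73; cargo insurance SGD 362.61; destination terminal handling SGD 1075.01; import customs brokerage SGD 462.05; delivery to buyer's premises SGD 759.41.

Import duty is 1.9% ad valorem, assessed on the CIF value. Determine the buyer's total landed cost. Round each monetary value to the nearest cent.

Total landed cost: SGD 495683.32

EXW: the seller makes goods available at their premises; the buyer bears all onward costs.
CIF value = EXW price + inland to port + export clearance + origin terminal + freight + insurance = 479485.75 + 1460.94 + 351.56 + 331.70 + 2194.73 + 362.61 = 484187.29
Import duty = 484187.29 × 1.9% = 9199.56
Buyer bears: inland to port 1460.94 + export clearance 351.56 + origin terminal 331.70 + freight 2194.73 + insurance 362.61 + destination terminal 1075.01 + brokerage 462.05 + delivery 759.41 + duty 9199.56 = 16197.57
Landed cost = invoice 479485.75 + 16197.57 = 495683.32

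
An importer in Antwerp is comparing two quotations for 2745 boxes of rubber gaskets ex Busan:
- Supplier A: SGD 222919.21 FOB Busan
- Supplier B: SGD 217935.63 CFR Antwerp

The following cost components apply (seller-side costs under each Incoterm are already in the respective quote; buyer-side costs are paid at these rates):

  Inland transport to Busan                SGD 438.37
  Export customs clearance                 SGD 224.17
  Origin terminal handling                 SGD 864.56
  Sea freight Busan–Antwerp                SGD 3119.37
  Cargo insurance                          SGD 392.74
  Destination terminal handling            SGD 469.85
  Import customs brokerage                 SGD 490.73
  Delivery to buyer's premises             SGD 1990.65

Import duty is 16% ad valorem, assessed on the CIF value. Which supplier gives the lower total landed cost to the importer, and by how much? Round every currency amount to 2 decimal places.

Supplier B is cheaper by SGD 9399.42

Supplier A (FOB):
CIF value = FOB price + freight + insurance = 222919.21 + 3119.37 + 392.74 = 226431.32
Import duty = 226431.32 × 16% = 36229.01
Buyer bears (A): 3119.37 + 392.74 + 469.85 + 490.73 + 1990.65 = 6463.34
Landed cost (A) = invoice 222919.21 + 6463.34 + duty 36229.01 = 265611.56
Supplier B (CFR):
CIF value = CFR price + insurance = 217935.63 + 392.74 = 218328.37
Import duty = 218328.37 × 16% = 34932.54
Buyer bears (B): 392.74 + 469.85 + 490.73 + 1990.65 = 3343.97
Landed cost (B) = invoice 217935.63 + 3343.97 + duty 34932.54 = 256212.14
Difference = |265611.56 − 256212.14| = 9399.42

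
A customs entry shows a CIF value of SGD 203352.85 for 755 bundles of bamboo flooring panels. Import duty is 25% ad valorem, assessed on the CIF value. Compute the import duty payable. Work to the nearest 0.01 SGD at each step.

Import duty: SGD 50838.21

Import duty = 203352.85 × 25% = 50838.21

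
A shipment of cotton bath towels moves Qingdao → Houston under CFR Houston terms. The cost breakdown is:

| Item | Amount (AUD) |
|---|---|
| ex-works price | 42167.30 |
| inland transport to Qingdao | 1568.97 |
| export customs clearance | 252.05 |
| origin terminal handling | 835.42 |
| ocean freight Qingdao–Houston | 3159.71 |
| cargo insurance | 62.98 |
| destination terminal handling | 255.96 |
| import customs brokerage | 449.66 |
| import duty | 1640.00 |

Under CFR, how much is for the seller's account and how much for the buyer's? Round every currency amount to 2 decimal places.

CFR: the seller pays costs through ocean freight to the destination port, but not insurance.
Seller's account: goods 42167.30 + inland to port 1568.97 + export clearance 252.05 + origin terminal 835.42 + freight 3159.71 = 47983.45
Buyer's account: insurance 62.98 + destination terminal 255.96 + brokerage 449.66 + duty 1640.00 = 2408.60

Seller: AUD 47983.45; buyer: AUD 2408.60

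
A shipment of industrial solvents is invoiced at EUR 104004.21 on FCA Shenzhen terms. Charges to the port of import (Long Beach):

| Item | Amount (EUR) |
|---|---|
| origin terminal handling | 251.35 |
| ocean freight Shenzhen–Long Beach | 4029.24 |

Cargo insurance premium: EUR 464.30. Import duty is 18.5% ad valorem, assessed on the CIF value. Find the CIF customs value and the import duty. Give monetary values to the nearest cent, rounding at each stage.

CIF value: EUR 108749.10; import duty: EUR 20118.58

CIF = FCA price + pre-shipment costs + freight + insurance
CIF = 104004.21 + 251.35 + 4029.24 + 464.30 = 108749.10
Import duty = 108749.10 × 18.5% = 20118.58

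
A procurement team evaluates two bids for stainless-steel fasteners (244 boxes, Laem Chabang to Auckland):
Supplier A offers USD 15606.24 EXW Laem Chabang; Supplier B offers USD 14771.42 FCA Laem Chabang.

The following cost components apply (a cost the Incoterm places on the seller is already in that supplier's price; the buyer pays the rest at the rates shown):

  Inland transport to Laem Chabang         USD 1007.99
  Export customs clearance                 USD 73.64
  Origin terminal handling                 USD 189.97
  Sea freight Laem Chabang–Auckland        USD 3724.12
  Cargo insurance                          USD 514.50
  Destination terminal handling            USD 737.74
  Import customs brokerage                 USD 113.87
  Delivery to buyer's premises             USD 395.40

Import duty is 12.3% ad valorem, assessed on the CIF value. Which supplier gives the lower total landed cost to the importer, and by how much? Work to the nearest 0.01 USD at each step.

Supplier A (EXW):
CIF value = EXW price + inland to port + export clearance + origin terminal + freight + insurance = 15606.24 + 1007.99 + 73.64 + 189.97 + 3724.12 + 514.50 = 21116.46
Import duty = 21116.46 × 12.3% = 2597.32
Buyer bears (A): 1007.99 + 73.64 + 189.97 + 3724.12 + 514.50 + 737.74 + 113.87 + 395.40 = 6757.23
Landed cost (A) = invoice 15606.24 + 6757.23 + duty 2597.32 = 24960.79
Supplier B (FCA):
CIF value = FCA price + origin terminal + freight + insurance = 14771.42 + 189.97 + 3724.12 + 514.50 = 19200.01
Import duty = 19200.01 × 12.3% = 2361.60
Buyer bears (B): 189.97 + 3724.12 + 514.50 + 737.74 + 113.87 + 395.40 = 5675.60
Landed cost (B) = invoice 14771.42 + 5675.60 + duty 2361.60 = 22808.62
Difference = |24960.79 − 22808.62| = 2152.17

Supplier B is cheaper by USD 2152.17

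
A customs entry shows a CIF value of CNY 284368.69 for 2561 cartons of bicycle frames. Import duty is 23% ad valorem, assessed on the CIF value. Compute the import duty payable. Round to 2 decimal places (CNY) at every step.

Import duty = 284368.69 × 23% = 65404.80

Import duty: CNY 65404.80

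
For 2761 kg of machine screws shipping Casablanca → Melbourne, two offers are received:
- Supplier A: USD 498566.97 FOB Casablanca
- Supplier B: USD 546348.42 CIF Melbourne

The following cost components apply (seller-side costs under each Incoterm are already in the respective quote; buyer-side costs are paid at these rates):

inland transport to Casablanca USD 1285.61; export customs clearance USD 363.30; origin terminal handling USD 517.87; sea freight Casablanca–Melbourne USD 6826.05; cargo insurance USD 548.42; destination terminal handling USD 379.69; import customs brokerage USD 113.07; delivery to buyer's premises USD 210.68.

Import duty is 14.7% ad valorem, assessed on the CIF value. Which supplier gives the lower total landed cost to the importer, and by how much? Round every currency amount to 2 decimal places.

Supplier A (FOB):
CIF value = FOB price + freight + insurance = 498566.97 + 6826.05 + 548.42 = 505941.44
Import duty = 505941.44 × 14.7% = 74373.39
Buyer bears (A): 6826.05 + 548.42 + 379.69 + 113.07 + 210.68 = 8077.91
Landed cost (A) = invoice 498566.97 + 8077.91 + duty 74373.39 = 581018.27
Supplier B (CIF):
The CIF price already equals the CIF value: 546348.42
Import duty = 546348.42 × 14.7% = 80313.22
Buyer bears (B): 379.69 + 113.07 + 210.68 = 703.44
Landed cost (B) = invoice 546348.42 + 703.44 + duty 80313.22 = 627365.08
Difference = |581018.27 − 627365.08| = 46346.81

Supplier A is cheaper by USD 46346.81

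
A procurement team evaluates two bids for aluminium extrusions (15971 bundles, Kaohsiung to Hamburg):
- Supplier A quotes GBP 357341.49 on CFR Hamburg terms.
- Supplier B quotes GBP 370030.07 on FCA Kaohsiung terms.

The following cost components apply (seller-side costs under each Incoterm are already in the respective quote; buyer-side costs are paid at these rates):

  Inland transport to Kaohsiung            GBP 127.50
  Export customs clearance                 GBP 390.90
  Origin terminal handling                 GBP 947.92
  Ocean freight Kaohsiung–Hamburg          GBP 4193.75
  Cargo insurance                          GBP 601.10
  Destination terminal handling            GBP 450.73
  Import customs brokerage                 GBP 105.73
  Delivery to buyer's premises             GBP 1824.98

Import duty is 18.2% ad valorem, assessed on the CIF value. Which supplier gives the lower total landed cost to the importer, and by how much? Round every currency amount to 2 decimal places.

Supplier A (CFR):
CIF value = CFR price + insurance = 357341.49 + 601.10 = 357942.59
Import duty = 357942.59 × 18.2% = 65145.55
Buyer bears (A): 601.10 + 450.73 + 105.73 + 1824.98 = 2982.54
Landed cost (A) = invoice 357341.49 + 2982.54 + duty 65145.55 = 425469.58
Supplier B (FCA):
CIF value = FCA price + origin terminal + freight + insurance = 370030.07 + 947.92 + 4193.75 + 601.10 = 375772.84
Import duty = 375772.84 × 18.2% = 68390.66
Buyer bears (B): 947.92 + 4193.75 + 601.10 + 450.73 + 105.73 + 1824.98 = 8124.21
Landed cost (B) = invoice 370030.07 + 8124.21 + duty 68390.66 = 446544.94
Difference = |425469.58 − 446544.94| = 21075.36

Supplier A is cheaper by GBP 21075.36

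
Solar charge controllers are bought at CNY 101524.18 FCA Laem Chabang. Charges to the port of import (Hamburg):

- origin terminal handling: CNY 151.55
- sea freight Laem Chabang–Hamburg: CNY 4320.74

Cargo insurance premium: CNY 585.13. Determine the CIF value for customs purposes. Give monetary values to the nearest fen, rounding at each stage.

CIF = FCA price + pre-shipment costs + freight + insurance
CIF = 101524.18 + 151.55 + 4320.74 + 585.13 = 106581.60

CIF value: CNY 106581.60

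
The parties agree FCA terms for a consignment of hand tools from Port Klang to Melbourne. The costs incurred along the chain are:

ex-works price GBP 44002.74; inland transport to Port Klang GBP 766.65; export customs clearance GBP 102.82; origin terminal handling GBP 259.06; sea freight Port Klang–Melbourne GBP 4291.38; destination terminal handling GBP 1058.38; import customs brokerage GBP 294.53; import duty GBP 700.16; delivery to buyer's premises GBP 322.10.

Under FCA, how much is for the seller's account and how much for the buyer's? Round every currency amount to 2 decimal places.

Seller: GBP 44872.21; buyer: GBP 6925.61

FCA: the seller delivers export-cleared goods to the carrier; the buyer bears costs from that point.
Seller's account: goods 44002.74 + inland to port 766.65 + export clearance 102.82 = 44872.21
Buyer's account: origin terminal 259.06 + freight 4291.38 + destination terminal 1058.38 + brokerage 294.53 + duty 700.16 + delivery 322.10 = 6925.61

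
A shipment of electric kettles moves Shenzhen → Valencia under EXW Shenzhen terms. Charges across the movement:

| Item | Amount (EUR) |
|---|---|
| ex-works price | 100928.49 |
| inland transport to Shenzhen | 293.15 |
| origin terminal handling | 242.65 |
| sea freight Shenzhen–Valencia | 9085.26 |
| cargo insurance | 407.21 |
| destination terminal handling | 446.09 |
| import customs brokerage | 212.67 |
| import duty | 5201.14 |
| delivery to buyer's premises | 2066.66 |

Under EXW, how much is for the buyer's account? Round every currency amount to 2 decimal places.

EXW: the seller makes goods available at their premises; the buyer bears all onward costs.
Seller's account: goods 100928.49 = 100928.49
Buyer's account: inland to port 293.15 + origin terminal 242.65 + freight 9085.26 + insurance 407.21 + destination terminal 446.09 + brokerage 212.67 + duty 5201.14 + delivery 2066.66 = 17954.83

Buyer's account: EUR 17954.83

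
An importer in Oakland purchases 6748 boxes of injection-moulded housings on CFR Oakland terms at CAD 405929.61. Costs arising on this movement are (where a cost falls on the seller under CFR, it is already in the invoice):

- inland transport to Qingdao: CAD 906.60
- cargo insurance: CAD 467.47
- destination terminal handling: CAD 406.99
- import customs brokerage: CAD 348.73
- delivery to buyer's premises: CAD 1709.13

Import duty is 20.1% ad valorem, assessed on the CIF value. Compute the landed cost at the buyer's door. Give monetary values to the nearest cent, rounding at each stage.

Total landed cost: CAD 490547.74

CFR: the seller pays costs through ocean freight to the destination port, but not insurance.
Already in the invoice (seller's account under CFR): inland to port — exclude.
CIF value = CFR price + insurance = 405929.61 + 467.47 = 406397.08
Import duty = 406397.08 × 20.1% = 81685.81
Buyer bears: insurance 467.47 + destination terminal 406.99 + brokerage 348.73 + delivery 1709.13 + duty 81685.81 = 84618.13
Landed cost = invoice 405929.61 + 84618.13 = 490547.74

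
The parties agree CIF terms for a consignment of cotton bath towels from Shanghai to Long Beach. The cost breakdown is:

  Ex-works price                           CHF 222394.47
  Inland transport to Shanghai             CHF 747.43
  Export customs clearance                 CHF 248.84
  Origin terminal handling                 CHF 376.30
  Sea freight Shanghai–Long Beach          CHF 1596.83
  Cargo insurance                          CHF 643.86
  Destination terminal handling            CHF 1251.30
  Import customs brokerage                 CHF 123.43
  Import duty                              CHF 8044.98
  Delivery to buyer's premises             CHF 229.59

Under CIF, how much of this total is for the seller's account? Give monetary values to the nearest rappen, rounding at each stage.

CIF: the seller pays costs through ocean freight and marine insurance to the destination port.
Seller's account: goods 222394.47 + inland to port 747.43 + export clearance 248.84 + origin terminal 376.30 + freight 1596.83 + insurance 643.86 = 226007.73
Buyer's account: destination terminal 1251.30 + brokerage 123.43 + duty 8044.98 + delivery 229.59 = 9649.30

Seller's account: CHF 226007.73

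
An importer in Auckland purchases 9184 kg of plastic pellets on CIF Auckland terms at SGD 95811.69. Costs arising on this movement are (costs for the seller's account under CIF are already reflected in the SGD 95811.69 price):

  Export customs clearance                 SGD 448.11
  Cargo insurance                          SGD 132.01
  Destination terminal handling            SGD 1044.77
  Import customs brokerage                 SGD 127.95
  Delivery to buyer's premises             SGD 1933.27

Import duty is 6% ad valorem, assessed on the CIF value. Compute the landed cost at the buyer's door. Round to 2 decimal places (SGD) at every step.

Total landed cost: SGD 104666.38

CIF: the seller pays costs through ocean freight and marine insurance to the destination port.
Already in the invoice (seller's account under CIF): export clearance, insurance — exclude.
The CIF price already equals the CIF value: 95811.69
Import duty = 95811.69 × 6% = 5748.70
Buyer bears: destination terminal 1044.77 + brokerage 127.95 + delivery 1933.27 + duty 5748.70 = 8854.69
Landed cost = invoice 95811.69 + 8854.69 = 104666.38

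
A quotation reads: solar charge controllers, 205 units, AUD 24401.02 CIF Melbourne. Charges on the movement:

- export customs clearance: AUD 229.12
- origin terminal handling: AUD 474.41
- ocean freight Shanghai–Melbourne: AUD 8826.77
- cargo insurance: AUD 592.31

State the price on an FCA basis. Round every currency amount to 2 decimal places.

FCA price: AUD 14507.53

Not relevant to the conversion: export clearance — on the seller under both CIF and FCA; already in the CIF price and stays in the FCA price.
From CIF to FCA, the seller no longer bears: origin terminal, freight, insurance.
FCA price = 24401.02 − 474.41 − 8826.77 − 592.31 = 14507.53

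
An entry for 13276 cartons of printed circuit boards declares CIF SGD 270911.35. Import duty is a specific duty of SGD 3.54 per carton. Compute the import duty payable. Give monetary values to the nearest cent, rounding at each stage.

Import duty = 13276 × 3.54 = 46997.04

Import duty: SGD 46997.04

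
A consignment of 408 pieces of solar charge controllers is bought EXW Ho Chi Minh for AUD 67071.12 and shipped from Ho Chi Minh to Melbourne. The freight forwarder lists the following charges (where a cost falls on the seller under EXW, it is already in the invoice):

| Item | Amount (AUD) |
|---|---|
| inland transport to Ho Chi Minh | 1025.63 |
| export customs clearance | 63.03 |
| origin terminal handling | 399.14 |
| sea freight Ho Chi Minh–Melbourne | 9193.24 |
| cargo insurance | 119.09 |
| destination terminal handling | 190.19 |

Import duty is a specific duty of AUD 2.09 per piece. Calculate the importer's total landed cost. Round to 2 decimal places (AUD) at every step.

Total landed cost: AUD 78914.16

EXW: the seller makes goods available at their premises; the buyer bears all onward costs.
CIF value = EXW price + inland to port + export clearance + origin terminal + freight + insurance = 67071.12 + 1025.63 + 63.03 + 399.14 + 9193.24 + 119.09 = 77871.25
Import duty = 408 × 2.09 = 852.72
Buyer bears: inland to port 1025.63 + export clearance 63.03 + origin terminal 399.14 + freight 9193.24 + insurance 119.09 + destination terminal 190.19 + duty 852.72 = 11843.04
Landed cost = invoice 67071.12 + 11843.04 = 78914.16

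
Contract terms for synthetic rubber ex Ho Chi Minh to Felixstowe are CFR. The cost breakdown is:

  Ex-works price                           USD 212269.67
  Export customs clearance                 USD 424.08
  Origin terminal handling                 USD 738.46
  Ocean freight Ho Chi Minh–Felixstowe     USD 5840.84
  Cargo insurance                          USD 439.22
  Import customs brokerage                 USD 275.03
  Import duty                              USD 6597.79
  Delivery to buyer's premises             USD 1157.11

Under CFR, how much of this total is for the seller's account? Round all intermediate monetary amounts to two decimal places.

CFR: the seller pays costs through ocean freight to the destination port, but not insurance.
Seller's account: goods 212269.67 + export clearance 424.08 + origin terminal 738.46 + freight 5840.84 = 219273.05
Buyer's account: insurance 439.22 + brokerage 275.03 + duty 6597.79 + delivery 1157.11 = 8469.15

Seller's account: USD 219273.05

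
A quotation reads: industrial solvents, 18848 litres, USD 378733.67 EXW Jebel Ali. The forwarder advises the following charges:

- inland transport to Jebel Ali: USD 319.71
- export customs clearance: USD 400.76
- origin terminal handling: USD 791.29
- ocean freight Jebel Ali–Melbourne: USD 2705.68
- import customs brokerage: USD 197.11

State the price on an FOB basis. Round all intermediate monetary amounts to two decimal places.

Not relevant to the conversion: brokerage, freight — on the buyer under both terms; not part of either seller's price.
From EXW to FOB, the seller additionally bears: inland to port, export clearance, origin terminal.
FOB price = 378733.67 + 319.71 + 400.76 + 791.29 = 380245.43

FOB price: USD 380245.43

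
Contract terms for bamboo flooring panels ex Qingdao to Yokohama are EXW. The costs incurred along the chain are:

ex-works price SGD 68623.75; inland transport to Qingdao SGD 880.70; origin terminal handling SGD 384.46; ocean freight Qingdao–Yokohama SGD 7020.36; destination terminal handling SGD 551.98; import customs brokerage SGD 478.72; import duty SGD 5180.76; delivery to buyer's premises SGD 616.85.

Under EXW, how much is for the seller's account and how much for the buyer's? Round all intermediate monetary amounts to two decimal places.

EXW: the seller makes goods available at their premises; the buyer bears all onward costs.
Seller's account: goods 68623.75 = 68623.75
Buyer's account: inland to port 880.70 + origin terminal 384.46 + freight 7020.36 + destination terminal 551.98 + brokerage 478.72 + duty 5180.76 + delivery 616.85 = 15113.83

Seller: SGD 68623.75; buyer: SGD 15113.83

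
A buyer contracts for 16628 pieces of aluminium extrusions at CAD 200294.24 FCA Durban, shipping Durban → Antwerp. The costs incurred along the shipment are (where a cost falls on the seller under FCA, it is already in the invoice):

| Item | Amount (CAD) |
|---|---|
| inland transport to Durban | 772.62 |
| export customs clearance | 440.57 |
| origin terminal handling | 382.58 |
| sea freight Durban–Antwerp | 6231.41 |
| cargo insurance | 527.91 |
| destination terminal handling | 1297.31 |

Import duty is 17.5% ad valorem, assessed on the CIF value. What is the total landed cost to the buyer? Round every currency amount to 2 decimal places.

FCA: the seller delivers export-cleared goods to the carrier; the buyer bears costs from that point.
Already in the invoice (seller's account under FCA): inland to port, export clearance — exclude.
CIF value = FCA price + origin terminal + freight + insurance = 200294.24 + 382.58 + 6231.41 + 527.91 = 207436.14
Import duty = 207436.14 × 17.5% = 36301.32
Buyer bears: origin terminal 382.58 + freight 6231.41 + insurance 527.91 + destination terminal 1297.31 + duty 36301.32 = 44740.53
Landed cost = invoice 200294.24 + 44740.53 = 245034.77

Total landed cost: CAD 245034.77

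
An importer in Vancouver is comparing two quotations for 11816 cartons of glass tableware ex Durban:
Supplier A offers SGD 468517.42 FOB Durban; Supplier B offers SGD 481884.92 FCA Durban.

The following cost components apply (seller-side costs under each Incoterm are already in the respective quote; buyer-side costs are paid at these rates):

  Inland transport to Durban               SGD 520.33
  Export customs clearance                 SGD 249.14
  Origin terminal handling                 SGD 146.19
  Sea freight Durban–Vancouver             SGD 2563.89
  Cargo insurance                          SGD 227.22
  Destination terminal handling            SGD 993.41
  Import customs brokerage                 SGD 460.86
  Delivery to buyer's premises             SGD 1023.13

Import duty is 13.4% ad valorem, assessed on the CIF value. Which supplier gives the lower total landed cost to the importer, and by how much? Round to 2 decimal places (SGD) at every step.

Supplier A is cheaper by SGD 15324.53

Supplier A (FOB):
CIF value = FOB price + freight + insurance = 468517.42 + 2563.89 + 227.22 = 471308.53
Import duty = 471308.53 × 13.4% = 63155.34
Buyer bears (A): 2563.89 + 227.22 + 993.41 + 460.86 + 1023.13 = 5268.51
Landed cost (A) = invoice 468517.42 + 5268.51 + duty 63155.34 = 536941.27
Supplier B (FCA):
CIF value = FCA price + origin terminal + freight + insurance = 481884.92 + 146.19 + 2563.89 + 227.22 = 484822.22
Import duty = 484822.22 × 13.4% = 64966.18
Buyer bears (B): 146.19 + 2563.89 + 227.22 + 993.41 + 460.86 + 1023.13 = 5414.70
Landed cost (B) = invoice 481884.92 + 5414.70 + duty 64966.18 = 552265.80
Difference = |536941.27 − 552265.80| = 15324.53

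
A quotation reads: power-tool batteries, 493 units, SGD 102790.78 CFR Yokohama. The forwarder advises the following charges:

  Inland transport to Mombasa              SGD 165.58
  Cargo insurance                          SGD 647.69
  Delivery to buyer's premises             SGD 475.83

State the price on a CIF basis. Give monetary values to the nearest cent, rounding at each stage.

Not relevant to the conversion: inland to port — on the seller under both CFR and CIF; already in the CFR price and stays in the CIF price. delivery — on the buyer under both terms; not part of either seller's price.
From CFR to CIF, the seller additionally bears: insurance.
CIF price = 102790.78 + 647.69 = 103438.47

CIF price: SGD 103438.47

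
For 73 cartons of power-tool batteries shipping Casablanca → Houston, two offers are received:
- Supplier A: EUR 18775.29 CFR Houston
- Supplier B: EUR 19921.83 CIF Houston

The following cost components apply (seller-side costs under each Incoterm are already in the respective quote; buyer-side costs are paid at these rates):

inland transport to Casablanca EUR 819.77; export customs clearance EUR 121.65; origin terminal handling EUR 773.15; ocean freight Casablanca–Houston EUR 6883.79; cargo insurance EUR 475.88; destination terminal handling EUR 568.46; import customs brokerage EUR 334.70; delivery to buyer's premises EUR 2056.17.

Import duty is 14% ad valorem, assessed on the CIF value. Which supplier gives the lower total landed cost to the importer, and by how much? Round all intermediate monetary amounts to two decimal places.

Supplier A is cheaper by EUR 764.56

Supplier A (CFR):
CIF value = CFR price + insurance = 18775.29 + 475.88 = 19251.17
Import duty = 19251.17 × 14% = 2695.16
Buyer bears (A): 475.88 + 568.46 + 334.70 + 2056.17 = 3435.21
Landed cost (A) = invoice 18775.29 + 3435.21 + duty 2695.16 = 24905.66
Supplier B (CIF):
The CIF price already equals the CIF value: 19921.83
Import duty = 19921.83 × 14% = 2789.06
Buyer bears (B): 568.46 + 334.70 + 2056.17 = 2959.33
Landed cost (B) = invoice 19921.83 + 2959.33 + duty 2789.06 = 25670.22
Difference = |24905.66 − 25670.22| = 764.56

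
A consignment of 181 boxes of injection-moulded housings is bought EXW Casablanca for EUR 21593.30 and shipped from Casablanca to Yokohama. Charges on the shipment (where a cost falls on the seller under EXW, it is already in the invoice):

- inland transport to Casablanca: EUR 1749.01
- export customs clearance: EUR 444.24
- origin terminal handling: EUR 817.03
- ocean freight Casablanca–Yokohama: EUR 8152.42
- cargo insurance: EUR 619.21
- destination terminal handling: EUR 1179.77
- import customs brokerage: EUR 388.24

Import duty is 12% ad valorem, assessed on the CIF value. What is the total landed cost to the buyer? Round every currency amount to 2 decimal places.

Total landed cost: EUR 38948.25

EXW: the seller makes goods available at their premises; the buyer bears all onward costs.
CIF value = EXW price + inland to port + export clearance + origin terminal + freight + insurance = 21593.30 + 1749.01 + 444.24 + 817.03 + 8152.42 + 619.21 = 33375.21
Import duty = 33375.21 × 12% = 4005.03
Buyer bears: inland to port 1749.01 + export clearance 444.24 + origin terminal 817.03 + freight 8152.42 + insurance 619.21 + destination terminal 1179.77 + brokerage 388.24 + duty 4005.03 = 17354.95
Landed cost = invoice 21593.30 + 17354.95 = 38948.25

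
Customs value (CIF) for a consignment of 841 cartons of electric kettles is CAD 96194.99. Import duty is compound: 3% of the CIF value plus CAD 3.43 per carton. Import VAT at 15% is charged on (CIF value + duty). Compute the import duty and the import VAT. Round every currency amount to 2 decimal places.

Import duty: CAD 5770.48; import VAT: CAD 15294.82

Ad valorem component: 96194.99 × 3% = 2885.85
Specific component: 841 × 3.43 = 2884.63
Import duty = 2885.85 + 2884.63 = 5770.48
VAT base = CIF + duty = 96194.99 + 5770.48 = 101965.47
Import VAT = 101965.47 × 15% = 15294.82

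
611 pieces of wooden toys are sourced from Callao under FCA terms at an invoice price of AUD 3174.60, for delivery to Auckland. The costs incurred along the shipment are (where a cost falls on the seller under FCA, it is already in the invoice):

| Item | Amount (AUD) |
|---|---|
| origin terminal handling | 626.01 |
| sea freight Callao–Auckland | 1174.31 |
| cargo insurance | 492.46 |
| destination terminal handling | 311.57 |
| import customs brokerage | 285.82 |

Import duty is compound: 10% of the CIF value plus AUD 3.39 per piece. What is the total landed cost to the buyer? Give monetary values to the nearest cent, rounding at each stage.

FCA: the seller delivers export-cleared goods to the carrier; the buyer bears costs from that point.
CIF value = FCA price + origin terminal + freight + insurance = 3174.60 + 626.01 + 1174.31 + 492.46 = 5467.38
Ad valorem component: 5467.38 × 10% = 546.74
Specific component: 611 × 3.39 = 2071.29
Import duty = 546.74 + 2071.29 = 2618.03
Buyer bears: origin terminal 626.01 + freight 1174.31 + insurance 492.46 + destination terminal 311.57 + brokerage 285.82 + duty 2618.03 = 5508.20
Landed cost = invoice 3174.60 + 5508.20 = 8682.80

Total landed cost: AUD 8682.80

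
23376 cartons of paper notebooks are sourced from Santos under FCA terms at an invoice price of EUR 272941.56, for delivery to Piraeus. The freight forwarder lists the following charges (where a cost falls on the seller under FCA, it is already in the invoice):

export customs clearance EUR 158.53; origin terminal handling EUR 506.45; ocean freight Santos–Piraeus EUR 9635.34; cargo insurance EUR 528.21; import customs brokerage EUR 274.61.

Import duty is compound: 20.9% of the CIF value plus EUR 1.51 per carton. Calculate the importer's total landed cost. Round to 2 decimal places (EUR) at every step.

Total landed cost: EUR 378458.75

FCA: the seller delivers export-cleared goods to the carrier; the buyer bears costs from that point.
Already in the invoice (seller's account under FCA): export clearance — exclude.
CIF value = FCA price + origin terminal + freight + insurance = 272941.56 + 506.45 + 9635.34 + 528.21 = 283611.56
Ad valorem component: 283611.56 × 20.9% = 59274.82
Specific component: 23376 × 1.51 = 35297.76
Import duty = 59274.82 + 35297.76 = 94572.58
Buyer bears: origin terminal 506.45 + freight 9635.34 + insurance 528.21 + brokerage 274.61 + duty 94572.58 = 105517.19
Landed cost = invoice 272941.56 + 105517.19 = 378458.75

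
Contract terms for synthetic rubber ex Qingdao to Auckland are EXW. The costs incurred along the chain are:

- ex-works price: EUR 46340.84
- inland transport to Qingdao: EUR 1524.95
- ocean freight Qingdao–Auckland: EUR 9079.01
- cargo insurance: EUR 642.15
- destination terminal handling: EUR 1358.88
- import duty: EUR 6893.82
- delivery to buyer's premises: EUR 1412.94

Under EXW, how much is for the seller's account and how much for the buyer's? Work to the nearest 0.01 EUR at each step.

Seller: EUR 46340.84; buyer: EUR 20911.75

EXW: the seller makes goods available at their premises; the buyer bears all onward costs.
Seller's account: goods 46340.84 = 46340.84
Buyer's account: inland to port 1524.95 + freight 9079.01 + insurance 642.15 + destination terminal 1358.88 + duty 6893.82 + delivery 1412.94 = 20911.75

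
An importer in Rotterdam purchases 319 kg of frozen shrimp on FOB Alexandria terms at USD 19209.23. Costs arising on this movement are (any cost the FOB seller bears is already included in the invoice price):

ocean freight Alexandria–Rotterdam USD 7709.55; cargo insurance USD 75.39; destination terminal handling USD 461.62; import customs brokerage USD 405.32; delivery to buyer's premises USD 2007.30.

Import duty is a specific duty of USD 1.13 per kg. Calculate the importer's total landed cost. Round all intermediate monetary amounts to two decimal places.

Total landed cost: USD 30228.88

FOB: the seller bears costs until goods are on board at the origin port; the buyer bears freight, insurance and all costs thereafter.
CIF value = FOB price + freight + insurance = 19209.23 + 7709.55 + 75.39 = 26994.17
Import duty = 319 × 1.13 = 360.47
Buyer bears: freight 7709.55 + insurance 75.39 + destination terminal 461.62 + brokerage 405.32 + delivery 2007.30 + duty 360.47 = 11019.65
Landed cost = invoice 19209.23 + 11019.65 = 30228.88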